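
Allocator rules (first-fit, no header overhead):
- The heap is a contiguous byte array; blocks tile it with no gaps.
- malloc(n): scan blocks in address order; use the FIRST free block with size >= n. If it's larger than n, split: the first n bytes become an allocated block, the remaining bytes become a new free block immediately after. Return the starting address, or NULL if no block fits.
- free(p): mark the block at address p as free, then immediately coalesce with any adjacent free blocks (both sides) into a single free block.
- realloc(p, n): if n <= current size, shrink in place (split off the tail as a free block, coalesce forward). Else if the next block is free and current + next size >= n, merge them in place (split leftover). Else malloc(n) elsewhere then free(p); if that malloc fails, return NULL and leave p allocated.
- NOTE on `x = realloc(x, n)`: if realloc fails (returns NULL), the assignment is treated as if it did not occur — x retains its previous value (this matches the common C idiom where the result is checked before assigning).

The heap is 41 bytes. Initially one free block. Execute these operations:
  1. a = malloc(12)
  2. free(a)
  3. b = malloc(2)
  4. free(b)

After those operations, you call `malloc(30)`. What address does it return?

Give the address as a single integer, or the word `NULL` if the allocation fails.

Op 1: a = malloc(12) -> a = 0; heap: [0-11 ALLOC][12-40 FREE]
Op 2: free(a) -> (freed a); heap: [0-40 FREE]
Op 3: b = malloc(2) -> b = 0; heap: [0-1 ALLOC][2-40 FREE]
Op 4: free(b) -> (freed b); heap: [0-40 FREE]
malloc(30): first-fit scan over [0-40 FREE] -> 0

Answer: 0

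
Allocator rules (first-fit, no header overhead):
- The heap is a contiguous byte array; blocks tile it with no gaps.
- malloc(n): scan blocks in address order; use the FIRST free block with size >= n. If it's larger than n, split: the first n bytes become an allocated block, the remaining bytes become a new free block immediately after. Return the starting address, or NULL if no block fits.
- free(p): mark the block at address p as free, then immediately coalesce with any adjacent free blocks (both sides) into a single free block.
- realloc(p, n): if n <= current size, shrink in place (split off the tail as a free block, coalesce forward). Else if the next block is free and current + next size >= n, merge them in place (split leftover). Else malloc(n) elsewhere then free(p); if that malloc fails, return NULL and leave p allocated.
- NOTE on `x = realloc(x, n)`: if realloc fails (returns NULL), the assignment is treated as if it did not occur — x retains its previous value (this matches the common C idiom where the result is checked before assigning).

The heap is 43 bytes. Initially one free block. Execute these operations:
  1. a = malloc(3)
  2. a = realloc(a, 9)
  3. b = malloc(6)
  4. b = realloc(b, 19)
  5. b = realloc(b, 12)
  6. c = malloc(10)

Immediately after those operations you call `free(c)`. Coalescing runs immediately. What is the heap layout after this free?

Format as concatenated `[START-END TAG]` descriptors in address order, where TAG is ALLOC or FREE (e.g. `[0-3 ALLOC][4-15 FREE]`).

Answer: [0-8 ALLOC][9-20 ALLOC][21-42 FREE]

Derivation:
Op 1: a = malloc(3) -> a = 0; heap: [0-2 ALLOC][3-42 FREE]
Op 2: a = realloc(a, 9) -> a = 0; heap: [0-8 ALLOC][9-42 FREE]
Op 3: b = malloc(6) -> b = 9; heap: [0-8 ALLOC][9-14 ALLOC][15-42 FREE]
Op 4: b = realloc(b, 19) -> b = 9; heap: [0-8 ALLOC][9-27 ALLOC][28-42 FREE]
Op 5: b = realloc(b, 12) -> b = 9; heap: [0-8 ALLOC][9-20 ALLOC][21-42 FREE]
Op 6: c = malloc(10) -> c = 21; heap: [0-8 ALLOC][9-20 ALLOC][21-30 ALLOC][31-42 FREE]
free(c): c = 21 -> block [21-30 ALLOC]; mark free, coalesce with adjacent free neighbors -> [0-8 ALLOC][9-20 ALLOC][21-42 FREE]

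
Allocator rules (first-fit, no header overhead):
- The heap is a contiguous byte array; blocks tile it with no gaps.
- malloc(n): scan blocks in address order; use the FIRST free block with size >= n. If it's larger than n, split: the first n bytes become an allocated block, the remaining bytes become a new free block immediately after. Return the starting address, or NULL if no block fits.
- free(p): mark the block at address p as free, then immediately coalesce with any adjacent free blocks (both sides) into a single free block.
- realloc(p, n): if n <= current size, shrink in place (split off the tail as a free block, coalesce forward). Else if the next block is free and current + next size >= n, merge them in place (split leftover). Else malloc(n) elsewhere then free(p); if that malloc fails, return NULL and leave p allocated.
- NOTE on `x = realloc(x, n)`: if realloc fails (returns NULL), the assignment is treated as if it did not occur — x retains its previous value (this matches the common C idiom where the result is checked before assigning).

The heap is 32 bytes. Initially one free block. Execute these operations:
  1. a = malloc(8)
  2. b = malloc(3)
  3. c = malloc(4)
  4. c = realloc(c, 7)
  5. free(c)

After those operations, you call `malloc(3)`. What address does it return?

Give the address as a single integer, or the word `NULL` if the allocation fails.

Answer: 11

Derivation:
Op 1: a = malloc(8) -> a = 0; heap: [0-7 ALLOC][8-31 FREE]
Op 2: b = malloc(3) -> b = 8; heap: [0-7 ALLOC][8-10 ALLOC][11-31 FREE]
Op 3: c = malloc(4) -> c = 11; heap: [0-7 ALLOC][8-10 ALLOC][11-14 ALLOC][15-31 FREE]
Op 4: c = realloc(c, 7) -> c = 11; heap: [0-7 ALLOC][8-10 ALLOC][11-17 ALLOC][18-31 FREE]
Op 5: free(c) -> (freed c); heap: [0-7 ALLOC][8-10 ALLOC][11-31 FREE]
malloc(3): first-fit scan over [0-7 ALLOC][8-10 ALLOC][11-31 FREE] -> 11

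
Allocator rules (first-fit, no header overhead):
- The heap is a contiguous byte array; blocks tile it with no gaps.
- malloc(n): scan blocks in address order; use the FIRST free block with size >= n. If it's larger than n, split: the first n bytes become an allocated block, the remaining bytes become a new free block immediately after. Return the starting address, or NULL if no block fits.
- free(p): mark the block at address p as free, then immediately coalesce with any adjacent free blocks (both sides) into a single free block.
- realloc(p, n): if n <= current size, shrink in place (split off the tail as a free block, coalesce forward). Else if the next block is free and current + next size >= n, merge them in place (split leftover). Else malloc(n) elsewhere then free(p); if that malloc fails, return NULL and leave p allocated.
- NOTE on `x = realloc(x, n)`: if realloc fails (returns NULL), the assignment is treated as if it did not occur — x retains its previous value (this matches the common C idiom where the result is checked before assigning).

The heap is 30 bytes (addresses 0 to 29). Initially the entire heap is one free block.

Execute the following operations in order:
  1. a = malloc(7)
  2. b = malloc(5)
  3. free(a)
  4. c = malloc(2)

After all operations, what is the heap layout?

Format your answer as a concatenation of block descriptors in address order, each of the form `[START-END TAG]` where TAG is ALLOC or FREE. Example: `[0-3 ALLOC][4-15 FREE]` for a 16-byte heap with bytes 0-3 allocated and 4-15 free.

Op 1: a = malloc(7) -> a = 0; heap: [0-6 ALLOC][7-29 FREE]
Op 2: b = malloc(5) -> b = 7; heap: [0-6 ALLOC][7-11 ALLOC][12-29 FREE]
Op 3: free(a) -> (freed a); heap: [0-6 FREE][7-11 ALLOC][12-29 FREE]
Op 4: c = malloc(2) -> c = 0; heap: [0-1 ALLOC][2-6 FREE][7-11 ALLOC][12-29 FREE]

Answer: [0-1 ALLOC][2-6 FREE][7-11 ALLOC][12-29 FREE]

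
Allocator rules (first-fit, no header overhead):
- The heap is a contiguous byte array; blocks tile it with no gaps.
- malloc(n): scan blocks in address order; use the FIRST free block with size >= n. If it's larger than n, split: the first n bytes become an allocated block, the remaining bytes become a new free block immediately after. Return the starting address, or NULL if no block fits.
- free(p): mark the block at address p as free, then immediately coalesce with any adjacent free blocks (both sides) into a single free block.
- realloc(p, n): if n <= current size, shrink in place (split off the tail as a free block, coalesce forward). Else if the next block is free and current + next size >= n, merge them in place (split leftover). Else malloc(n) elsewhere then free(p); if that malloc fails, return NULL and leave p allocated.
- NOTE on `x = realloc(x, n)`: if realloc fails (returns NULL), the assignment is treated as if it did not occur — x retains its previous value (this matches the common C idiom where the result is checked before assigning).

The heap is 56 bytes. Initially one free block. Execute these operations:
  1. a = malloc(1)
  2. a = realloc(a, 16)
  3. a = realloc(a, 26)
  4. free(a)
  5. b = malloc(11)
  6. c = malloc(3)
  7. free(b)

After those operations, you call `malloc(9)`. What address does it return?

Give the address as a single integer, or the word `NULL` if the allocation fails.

Op 1: a = malloc(1) -> a = 0; heap: [0-0 ALLOC][1-55 FREE]
Op 2: a = realloc(a, 16) -> a = 0; heap: [0-15 ALLOC][16-55 FREE]
Op 3: a = realloc(a, 26) -> a = 0; heap: [0-25 ALLOC][26-55 FREE]
Op 4: free(a) -> (freed a); heap: [0-55 FREE]
Op 5: b = malloc(11) -> b = 0; heap: [0-10 ALLOC][11-55 FREE]
Op 6: c = malloc(3) -> c = 11; heap: [0-10 ALLOC][11-13 ALLOC][14-55 FREE]
Op 7: free(b) -> (freed b); heap: [0-10 FREE][11-13 ALLOC][14-55 FREE]
malloc(9): first-fit scan over [0-10 FREE][11-13 ALLOC][14-55 FREE] -> 0

Answer: 0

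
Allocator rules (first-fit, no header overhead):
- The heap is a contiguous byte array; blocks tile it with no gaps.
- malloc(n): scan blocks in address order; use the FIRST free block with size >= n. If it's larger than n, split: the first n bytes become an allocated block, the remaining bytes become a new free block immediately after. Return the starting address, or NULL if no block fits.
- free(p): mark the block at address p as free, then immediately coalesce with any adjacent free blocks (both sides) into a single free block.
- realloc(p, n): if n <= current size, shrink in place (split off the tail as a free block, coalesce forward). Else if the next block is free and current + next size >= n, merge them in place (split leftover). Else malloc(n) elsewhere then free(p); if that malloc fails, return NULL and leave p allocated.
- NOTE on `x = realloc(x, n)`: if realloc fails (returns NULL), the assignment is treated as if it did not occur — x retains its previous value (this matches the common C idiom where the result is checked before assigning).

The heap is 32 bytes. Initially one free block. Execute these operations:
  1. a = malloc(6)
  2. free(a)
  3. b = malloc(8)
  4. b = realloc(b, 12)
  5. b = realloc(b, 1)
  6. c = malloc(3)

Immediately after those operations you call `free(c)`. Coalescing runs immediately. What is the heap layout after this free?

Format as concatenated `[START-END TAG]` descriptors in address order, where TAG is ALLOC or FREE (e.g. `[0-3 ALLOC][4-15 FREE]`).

Answer: [0-0 ALLOC][1-31 FREE]

Derivation:
Op 1: a = malloc(6) -> a = 0; heap: [0-5 ALLOC][6-31 FREE]
Op 2: free(a) -> (freed a); heap: [0-31 FREE]
Op 3: b = malloc(8) -> b = 0; heap: [0-7 ALLOC][8-31 FREE]
Op 4: b = realloc(b, 12) -> b = 0; heap: [0-11 ALLOC][12-31 FREE]
Op 5: b = realloc(b, 1) -> b = 0; heap: [0-0 ALLOC][1-31 FREE]
Op 6: c = malloc(3) -> c = 1; heap: [0-0 ALLOC][1-3 ALLOC][4-31 FREE]
free(c): c = 1 -> block [1-3 ALLOC]; mark free, coalesce with adjacent free neighbors -> [0-0 ALLOC][1-31 FREE]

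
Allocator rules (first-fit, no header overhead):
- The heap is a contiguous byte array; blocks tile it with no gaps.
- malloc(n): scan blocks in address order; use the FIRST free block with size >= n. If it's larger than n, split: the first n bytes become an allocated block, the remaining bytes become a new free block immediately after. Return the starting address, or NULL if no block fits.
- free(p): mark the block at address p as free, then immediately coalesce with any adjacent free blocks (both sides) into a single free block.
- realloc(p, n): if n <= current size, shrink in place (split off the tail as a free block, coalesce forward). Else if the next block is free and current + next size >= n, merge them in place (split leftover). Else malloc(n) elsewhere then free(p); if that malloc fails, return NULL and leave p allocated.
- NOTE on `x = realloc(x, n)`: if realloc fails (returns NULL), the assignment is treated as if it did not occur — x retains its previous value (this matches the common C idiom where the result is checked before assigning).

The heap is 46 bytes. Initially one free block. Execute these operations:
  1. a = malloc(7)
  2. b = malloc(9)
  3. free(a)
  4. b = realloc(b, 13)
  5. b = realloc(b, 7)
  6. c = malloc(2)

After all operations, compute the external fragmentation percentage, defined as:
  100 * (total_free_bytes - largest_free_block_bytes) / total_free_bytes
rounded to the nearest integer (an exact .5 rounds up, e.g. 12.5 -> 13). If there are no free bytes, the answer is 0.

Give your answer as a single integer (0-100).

Answer: 14

Derivation:
Op 1: a = malloc(7) -> a = 0; heap: [0-6 ALLOC][7-45 FREE]
Op 2: b = malloc(9) -> b = 7; heap: [0-6 ALLOC][7-15 ALLOC][16-45 FREE]
Op 3: free(a) -> (freed a); heap: [0-6 FREE][7-15 ALLOC][16-45 FREE]
Op 4: b = realloc(b, 13) -> b = 7; heap: [0-6 FREE][7-19 ALLOC][20-45 FREE]
Op 5: b = realloc(b, 7) -> b = 7; heap: [0-6 FREE][7-13 ALLOC][14-45 FREE]
Op 6: c = malloc(2) -> c = 0; heap: [0-1 ALLOC][2-6 FREE][7-13 ALLOC][14-45 FREE]
Free blocks: [5 32] total_free=37 largest=32 -> 100*(37-32)/37 = 500/37 ≈ 13.514 -> rounds to 14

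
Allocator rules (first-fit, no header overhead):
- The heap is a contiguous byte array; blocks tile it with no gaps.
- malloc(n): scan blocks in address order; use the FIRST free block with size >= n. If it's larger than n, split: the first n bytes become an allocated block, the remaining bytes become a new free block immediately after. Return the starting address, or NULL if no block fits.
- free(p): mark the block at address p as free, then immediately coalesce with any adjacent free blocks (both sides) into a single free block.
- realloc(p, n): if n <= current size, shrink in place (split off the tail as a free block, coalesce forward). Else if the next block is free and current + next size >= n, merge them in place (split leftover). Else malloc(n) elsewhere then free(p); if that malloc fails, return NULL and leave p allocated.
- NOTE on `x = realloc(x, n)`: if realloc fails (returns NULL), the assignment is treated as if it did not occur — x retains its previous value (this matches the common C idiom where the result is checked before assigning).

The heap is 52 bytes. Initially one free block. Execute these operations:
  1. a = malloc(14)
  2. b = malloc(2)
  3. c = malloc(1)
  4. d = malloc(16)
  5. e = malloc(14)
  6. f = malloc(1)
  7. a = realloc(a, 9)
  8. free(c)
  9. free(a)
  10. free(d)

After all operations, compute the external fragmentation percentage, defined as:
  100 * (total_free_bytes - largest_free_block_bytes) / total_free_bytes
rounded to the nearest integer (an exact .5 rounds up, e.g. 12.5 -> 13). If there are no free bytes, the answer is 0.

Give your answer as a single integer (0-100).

Answer: 51

Derivation:
Op 1: a = malloc(14) -> a = 0; heap: [0-13 ALLOC][14-51 FREE]
Op 2: b = malloc(2) -> b = 14; heap: [0-13 ALLOC][14-15 ALLOC][16-51 FREE]
Op 3: c = malloc(1) -> c = 16; heap: [0-13 ALLOC][14-15 ALLOC][16-16 ALLOC][17-51 FREE]
Op 4: d = malloc(16) -> d = 17; heap: [0-13 ALLOC][14-15 ALLOC][16-16 ALLOC][17-32 ALLOC][33-51 FREE]
Op 5: e = malloc(14) -> e = 33; heap: [0-13 ALLOC][14-15 ALLOC][16-16 ALLOC][17-32 ALLOC][33-46 ALLOC][47-51 FREE]
Op 6: f = malloc(1) -> f = 47; heap: [0-13 ALLOC][14-15 ALLOC][16-16 ALLOC][17-32 ALLOC][33-46 ALLOC][47-47 ALLOC][48-51 FREE]
Op 7: a = realloc(a, 9) -> a = 0; heap: [0-8 ALLOC][9-13 FREE][14-15 ALLOC][16-16 ALLOC][17-32 ALLOC][33-46 ALLOC][47-47 ALLOC][48-51 FREE]
Op 8: free(c) -> (freed c); heap: [0-8 ALLOC][9-13 FREE][14-15 ALLOC][16-16 FREE][17-32 ALLOC][33-46 ALLOC][47-47 ALLOC][48-51 FREE]
Op 9: free(a) -> (freed a); heap: [0-13 FREE][14-15 ALLOC][16-16 FREE][17-32 ALLOC][33-46 ALLOC][47-47 ALLOC][48-51 FREE]
Op 10: free(d) -> (freed d); heap: [0-13 FREE][14-15 ALLOC][16-32 FREE][33-46 ALLOC][47-47 ALLOC][48-51 FREE]
Free blocks: [14 17 4] total_free=35 largest=17 -> 100*(35-17)/35 = 1800/35 ≈ 51.429 -> rounds to 51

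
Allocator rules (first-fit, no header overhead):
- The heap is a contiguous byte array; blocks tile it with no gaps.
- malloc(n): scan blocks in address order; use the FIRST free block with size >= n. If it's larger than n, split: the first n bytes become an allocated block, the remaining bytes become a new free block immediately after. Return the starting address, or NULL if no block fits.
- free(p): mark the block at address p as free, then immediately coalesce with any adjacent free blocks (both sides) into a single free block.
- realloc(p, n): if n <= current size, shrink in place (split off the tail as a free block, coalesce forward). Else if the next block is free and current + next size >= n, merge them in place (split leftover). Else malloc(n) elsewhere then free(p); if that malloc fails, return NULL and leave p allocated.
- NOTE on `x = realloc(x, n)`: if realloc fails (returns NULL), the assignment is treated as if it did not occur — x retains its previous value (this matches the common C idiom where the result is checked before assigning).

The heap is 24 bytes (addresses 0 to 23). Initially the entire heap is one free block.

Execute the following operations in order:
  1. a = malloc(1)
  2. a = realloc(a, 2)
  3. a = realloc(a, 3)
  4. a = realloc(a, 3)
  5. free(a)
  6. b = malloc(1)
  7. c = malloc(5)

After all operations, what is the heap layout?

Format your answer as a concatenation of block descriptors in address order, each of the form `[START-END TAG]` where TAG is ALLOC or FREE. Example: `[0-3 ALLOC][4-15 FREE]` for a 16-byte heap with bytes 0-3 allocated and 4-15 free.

Answer: [0-0 ALLOC][1-5 ALLOC][6-23 FREE]

Derivation:
Op 1: a = malloc(1) -> a = 0; heap: [0-0 ALLOC][1-23 FREE]
Op 2: a = realloc(a, 2) -> a = 0; heap: [0-1 ALLOC][2-23 FREE]
Op 3: a = realloc(a, 3) -> a = 0; heap: [0-2 ALLOC][3-23 FREE]
Op 4: a = realloc(a, 3) -> a = 0; heap: [0-2 ALLOC][3-23 FREE]
Op 5: free(a) -> (freed a); heap: [0-23 FREE]
Op 6: b = malloc(1) -> b = 0; heap: [0-0 ALLOC][1-23 FREE]
Op 7: c = malloc(5) -> c = 1; heap: [0-0 ALLOC][1-5 ALLOC][6-23 FREE]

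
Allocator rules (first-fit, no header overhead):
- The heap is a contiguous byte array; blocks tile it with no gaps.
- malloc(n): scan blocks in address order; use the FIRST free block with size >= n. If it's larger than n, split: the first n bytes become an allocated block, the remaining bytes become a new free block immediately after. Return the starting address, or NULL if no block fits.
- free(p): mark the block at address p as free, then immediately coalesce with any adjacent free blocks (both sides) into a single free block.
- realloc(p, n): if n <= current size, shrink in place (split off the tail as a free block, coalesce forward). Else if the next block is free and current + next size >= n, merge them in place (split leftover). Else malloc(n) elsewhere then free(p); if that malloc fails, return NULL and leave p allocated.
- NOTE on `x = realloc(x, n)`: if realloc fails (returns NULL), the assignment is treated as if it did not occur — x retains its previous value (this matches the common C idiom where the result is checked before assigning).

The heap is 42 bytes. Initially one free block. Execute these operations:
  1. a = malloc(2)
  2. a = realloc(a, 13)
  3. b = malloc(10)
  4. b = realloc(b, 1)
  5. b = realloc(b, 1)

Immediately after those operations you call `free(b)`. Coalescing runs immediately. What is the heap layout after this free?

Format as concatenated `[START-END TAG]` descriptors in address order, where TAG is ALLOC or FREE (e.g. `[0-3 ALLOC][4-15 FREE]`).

Op 1: a = malloc(2) -> a = 0; heap: [0-1 ALLOC][2-41 FREE]
Op 2: a = realloc(a, 13) -> a = 0; heap: [0-12 ALLOC][13-41 FREE]
Op 3: b = malloc(10) -> b = 13; heap: [0-12 ALLOC][13-22 ALLOC][23-41 FREE]
Op 4: b = realloc(b, 1) -> b = 13; heap: [0-12 ALLOC][13-13 ALLOC][14-41 FREE]
Op 5: b = realloc(b, 1) -> b = 13; heap: [0-12 ALLOC][13-13 ALLOC][14-41 FREE]
free(b): b = 13 -> block [13-13 ALLOC]; mark free, coalesce with adjacent free neighbors -> [0-12 ALLOC][13-41 FREE]

Answer: [0-12 ALLOC][13-41 FREE]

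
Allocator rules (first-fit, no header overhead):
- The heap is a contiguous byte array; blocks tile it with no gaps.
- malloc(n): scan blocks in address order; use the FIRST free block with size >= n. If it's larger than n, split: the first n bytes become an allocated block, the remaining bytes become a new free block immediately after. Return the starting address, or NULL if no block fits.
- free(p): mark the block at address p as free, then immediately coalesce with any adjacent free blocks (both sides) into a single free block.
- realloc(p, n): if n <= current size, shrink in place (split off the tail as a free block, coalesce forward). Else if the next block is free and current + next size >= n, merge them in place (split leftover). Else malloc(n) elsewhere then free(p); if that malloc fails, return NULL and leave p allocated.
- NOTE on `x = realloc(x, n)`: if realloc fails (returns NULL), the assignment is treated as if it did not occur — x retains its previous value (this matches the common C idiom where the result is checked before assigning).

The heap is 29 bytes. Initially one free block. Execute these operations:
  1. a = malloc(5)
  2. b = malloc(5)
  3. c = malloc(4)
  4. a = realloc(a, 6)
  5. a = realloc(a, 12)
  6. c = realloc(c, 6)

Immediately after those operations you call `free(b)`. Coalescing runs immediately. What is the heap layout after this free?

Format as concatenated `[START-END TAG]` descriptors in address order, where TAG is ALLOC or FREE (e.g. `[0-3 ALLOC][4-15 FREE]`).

Op 1: a = malloc(5) -> a = 0; heap: [0-4 ALLOC][5-28 FREE]
Op 2: b = malloc(5) -> b = 5; heap: [0-4 ALLOC][5-9 ALLOC][10-28 FREE]
Op 3: c = malloc(4) -> c = 10; heap: [0-4 ALLOC][5-9 ALLOC][10-13 ALLOC][14-28 FREE]
Op 4: a = realloc(a, 6) -> a = 14; heap: [0-4 FREE][5-9 ALLOC][10-13 ALLOC][14-19 ALLOC][20-28 FREE]
Op 5: a = realloc(a, 12) -> a = 14; heap: [0-4 FREE][5-9 ALLOC][10-13 ALLOC][14-25 ALLOC][26-28 FREE]
Op 6: c = realloc(c, 6) -> NULL (c unchanged); heap: [0-4 FREE][5-9 ALLOC][10-13 ALLOC][14-25 ALLOC][26-28 FREE]
free(b): b = 5 -> block [5-9 ALLOC]; mark free, coalesce with adjacent free neighbors -> [0-9 FREE][10-13 ALLOC][14-25 ALLOC][26-28 FREE]

Answer: [0-9 FREE][10-13 ALLOC][14-25 ALLOC][26-28 FREE]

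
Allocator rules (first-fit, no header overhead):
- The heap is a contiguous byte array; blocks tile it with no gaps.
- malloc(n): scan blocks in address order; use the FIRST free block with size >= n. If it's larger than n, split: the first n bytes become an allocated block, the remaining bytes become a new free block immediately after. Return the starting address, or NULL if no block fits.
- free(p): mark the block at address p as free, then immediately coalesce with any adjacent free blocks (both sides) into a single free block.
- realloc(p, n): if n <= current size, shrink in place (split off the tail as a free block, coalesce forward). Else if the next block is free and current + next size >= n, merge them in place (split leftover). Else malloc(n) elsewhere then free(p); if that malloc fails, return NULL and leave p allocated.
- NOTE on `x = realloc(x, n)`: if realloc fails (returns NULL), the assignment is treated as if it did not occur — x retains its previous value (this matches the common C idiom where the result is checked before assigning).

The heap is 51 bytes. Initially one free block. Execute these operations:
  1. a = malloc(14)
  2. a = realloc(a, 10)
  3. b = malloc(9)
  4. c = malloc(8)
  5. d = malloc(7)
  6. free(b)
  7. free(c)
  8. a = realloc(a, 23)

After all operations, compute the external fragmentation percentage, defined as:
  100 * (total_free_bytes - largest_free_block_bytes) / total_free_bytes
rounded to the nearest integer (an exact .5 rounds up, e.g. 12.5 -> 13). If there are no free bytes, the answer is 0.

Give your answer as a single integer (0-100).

Answer: 19

Derivation:
Op 1: a = malloc(14) -> a = 0; heap: [0-13 ALLOC][14-50 FREE]
Op 2: a = realloc(a, 10) -> a = 0; heap: [0-9 ALLOC][10-50 FREE]
Op 3: b = malloc(9) -> b = 10; heap: [0-9 ALLOC][10-18 ALLOC][19-50 FREE]
Op 4: c = malloc(8) -> c = 19; heap: [0-9 ALLOC][10-18 ALLOC][19-26 ALLOC][27-50 FREE]
Op 5: d = malloc(7) -> d = 27; heap: [0-9 ALLOC][10-18 ALLOC][19-26 ALLOC][27-33 ALLOC][34-50 FREE]
Op 6: free(b) -> (freed b); heap: [0-9 ALLOC][10-18 FREE][19-26 ALLOC][27-33 ALLOC][34-50 FREE]
Op 7: free(c) -> (freed c); heap: [0-9 ALLOC][10-26 FREE][27-33 ALLOC][34-50 FREE]
Op 8: a = realloc(a, 23) -> a = 0; heap: [0-22 ALLOC][23-26 FREE][27-33 ALLOC][34-50 FREE]
Free blocks: [4 17] total_free=21 largest=17 -> 100*(21-17)/21 = 400/21 ≈ 19.048 -> rounds to 19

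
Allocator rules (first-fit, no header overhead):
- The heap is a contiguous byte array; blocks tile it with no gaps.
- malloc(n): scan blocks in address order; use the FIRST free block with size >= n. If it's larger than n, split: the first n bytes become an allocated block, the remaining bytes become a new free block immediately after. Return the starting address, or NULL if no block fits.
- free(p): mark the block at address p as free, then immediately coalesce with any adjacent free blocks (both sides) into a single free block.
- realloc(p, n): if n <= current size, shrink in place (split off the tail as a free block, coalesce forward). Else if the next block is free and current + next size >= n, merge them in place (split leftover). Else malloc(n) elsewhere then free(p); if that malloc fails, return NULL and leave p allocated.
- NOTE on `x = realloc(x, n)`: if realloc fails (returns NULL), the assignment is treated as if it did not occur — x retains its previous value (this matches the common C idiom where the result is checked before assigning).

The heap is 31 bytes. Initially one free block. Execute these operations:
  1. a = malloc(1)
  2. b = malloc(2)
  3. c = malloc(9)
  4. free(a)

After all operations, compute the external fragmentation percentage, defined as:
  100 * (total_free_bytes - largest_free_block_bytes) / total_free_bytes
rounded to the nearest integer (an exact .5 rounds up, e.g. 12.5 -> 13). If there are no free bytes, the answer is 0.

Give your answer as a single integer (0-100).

Answer: 5

Derivation:
Op 1: a = malloc(1) -> a = 0; heap: [0-0 ALLOC][1-30 FREE]
Op 2: b = malloc(2) -> b = 1; heap: [0-0 ALLOC][1-2 ALLOC][3-30 FREE]
Op 3: c = malloc(9) -> c = 3; heap: [0-0 ALLOC][1-2 ALLOC][3-11 ALLOC][12-30 FREE]
Op 4: free(a) -> (freed a); heap: [0-0 FREE][1-2 ALLOC][3-11 ALLOC][12-30 FREE]
Free blocks: [1 19] total_free=20 largest=19 -> 100*(20-19)/20 = 100/20 = 5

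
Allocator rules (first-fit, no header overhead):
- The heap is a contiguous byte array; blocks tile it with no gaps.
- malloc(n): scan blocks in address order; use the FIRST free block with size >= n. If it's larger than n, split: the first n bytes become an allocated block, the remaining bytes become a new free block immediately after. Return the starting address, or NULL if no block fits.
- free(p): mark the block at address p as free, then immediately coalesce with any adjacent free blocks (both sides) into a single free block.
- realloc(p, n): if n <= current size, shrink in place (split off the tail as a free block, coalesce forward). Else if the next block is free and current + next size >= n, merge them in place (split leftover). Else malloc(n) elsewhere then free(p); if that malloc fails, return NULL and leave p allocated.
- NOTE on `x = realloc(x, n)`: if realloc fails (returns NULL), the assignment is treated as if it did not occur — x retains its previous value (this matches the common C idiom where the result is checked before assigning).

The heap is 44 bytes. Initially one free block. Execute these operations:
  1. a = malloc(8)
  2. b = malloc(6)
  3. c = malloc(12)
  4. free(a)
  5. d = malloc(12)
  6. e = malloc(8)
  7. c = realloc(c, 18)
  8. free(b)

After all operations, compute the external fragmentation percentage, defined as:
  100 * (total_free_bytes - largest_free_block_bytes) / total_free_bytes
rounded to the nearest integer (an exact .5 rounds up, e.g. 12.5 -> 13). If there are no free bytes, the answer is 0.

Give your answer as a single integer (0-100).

Op 1: a = malloc(8) -> a = 0; heap: [0-7 ALLOC][8-43 FREE]
Op 2: b = malloc(6) -> b = 8; heap: [0-7 ALLOC][8-13 ALLOC][14-43 FREE]
Op 3: c = malloc(12) -> c = 14; heap: [0-7 ALLOC][8-13 ALLOC][14-25 ALLOC][26-43 FREE]
Op 4: free(a) -> (freed a); heap: [0-7 FREE][8-13 ALLOC][14-25 ALLOC][26-43 FREE]
Op 5: d = malloc(12) -> d = 26; heap: [0-7 FREE][8-13 ALLOC][14-25 ALLOC][26-37 ALLOC][38-43 FREE]
Op 6: e = malloc(8) -> e = 0; heap: [0-7 ALLOC][8-13 ALLOC][14-25 ALLOC][26-37 ALLOC][38-43 FREE]
Op 7: c = realloc(c, 18) -> NULL (c unchanged); heap: [0-7 ALLOC][8-13 ALLOC][14-25 ALLOC][26-37 ALLOC][38-43 FREE]
Op 8: free(b) -> (freed b); heap: [0-7 ALLOC][8-13 FREE][14-25 ALLOC][26-37 ALLOC][38-43 FREE]
Free blocks: [6 6] total_free=12 largest=6 -> 100*(12-6)/12 = 600/12 = 50

Answer: 50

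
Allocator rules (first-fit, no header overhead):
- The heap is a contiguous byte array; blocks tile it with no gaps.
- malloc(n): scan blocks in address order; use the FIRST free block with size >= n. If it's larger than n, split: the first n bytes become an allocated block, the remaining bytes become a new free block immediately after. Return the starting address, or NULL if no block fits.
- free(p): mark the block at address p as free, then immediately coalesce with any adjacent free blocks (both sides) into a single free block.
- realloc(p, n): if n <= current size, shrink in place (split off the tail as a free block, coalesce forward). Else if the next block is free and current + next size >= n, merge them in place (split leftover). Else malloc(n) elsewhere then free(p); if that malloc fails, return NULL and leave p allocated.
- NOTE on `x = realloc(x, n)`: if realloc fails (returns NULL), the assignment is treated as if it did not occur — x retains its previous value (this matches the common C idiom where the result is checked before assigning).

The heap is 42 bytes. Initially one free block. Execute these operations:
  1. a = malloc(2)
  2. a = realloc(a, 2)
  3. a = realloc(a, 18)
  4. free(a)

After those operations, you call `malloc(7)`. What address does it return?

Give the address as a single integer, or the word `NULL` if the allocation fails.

Answer: 0

Derivation:
Op 1: a = malloc(2) -> a = 0; heap: [0-1 ALLOC][2-41 FREE]
Op 2: a = realloc(a, 2) -> a = 0; heap: [0-1 ALLOC][2-41 FREE]
Op 3: a = realloc(a, 18) -> a = 0; heap: [0-17 ALLOC][18-41 FREE]
Op 4: free(a) -> (freed a); heap: [0-41 FREE]
malloc(7): first-fit scan over [0-41 FREE] -> 0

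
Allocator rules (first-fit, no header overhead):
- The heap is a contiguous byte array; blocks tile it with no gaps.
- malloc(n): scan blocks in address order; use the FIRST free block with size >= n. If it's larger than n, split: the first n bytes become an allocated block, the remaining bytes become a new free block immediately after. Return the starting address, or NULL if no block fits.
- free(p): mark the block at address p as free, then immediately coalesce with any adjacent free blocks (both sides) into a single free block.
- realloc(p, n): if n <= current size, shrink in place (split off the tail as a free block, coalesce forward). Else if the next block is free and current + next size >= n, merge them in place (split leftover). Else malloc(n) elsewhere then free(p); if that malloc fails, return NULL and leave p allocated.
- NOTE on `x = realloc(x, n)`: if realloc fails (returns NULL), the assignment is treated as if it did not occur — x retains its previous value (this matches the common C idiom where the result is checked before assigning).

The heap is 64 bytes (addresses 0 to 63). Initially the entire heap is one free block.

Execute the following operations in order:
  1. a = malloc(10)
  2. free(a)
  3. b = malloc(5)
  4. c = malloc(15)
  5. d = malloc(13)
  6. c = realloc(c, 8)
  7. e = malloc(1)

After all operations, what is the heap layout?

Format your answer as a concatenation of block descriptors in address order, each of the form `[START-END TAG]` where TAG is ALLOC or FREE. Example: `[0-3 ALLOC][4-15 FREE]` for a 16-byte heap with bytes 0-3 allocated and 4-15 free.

Answer: [0-4 ALLOC][5-12 ALLOC][13-13 ALLOC][14-19 FREE][20-32 ALLOC][33-63 FREE]

Derivation:
Op 1: a = malloc(10) -> a = 0; heap: [0-9 ALLOC][10-63 FREE]
Op 2: free(a) -> (freed a); heap: [0-63 FREE]
Op 3: b = malloc(5) -> b = 0; heap: [0-4 ALLOC][5-63 FREE]
Op 4: c = malloc(15) -> c = 5; heap: [0-4 ALLOC][5-19 ALLOC][20-63 FREE]
Op 5: d = malloc(13) -> d = 20; heap: [0-4 ALLOC][5-19 ALLOC][20-32 ALLOC][33-63 FREE]
Op 6: c = realloc(c, 8) -> c = 5; heap: [0-4 ALLOC][5-12 ALLOC][13-19 FREE][20-32 ALLOC][33-63 FREE]
Op 7: e = malloc(1) -> e = 13; heap: [0-4 ALLOC][5-12 ALLOC][13-13 ALLOC][14-19 FREE][20-32 ALLOC][33-63 FREE]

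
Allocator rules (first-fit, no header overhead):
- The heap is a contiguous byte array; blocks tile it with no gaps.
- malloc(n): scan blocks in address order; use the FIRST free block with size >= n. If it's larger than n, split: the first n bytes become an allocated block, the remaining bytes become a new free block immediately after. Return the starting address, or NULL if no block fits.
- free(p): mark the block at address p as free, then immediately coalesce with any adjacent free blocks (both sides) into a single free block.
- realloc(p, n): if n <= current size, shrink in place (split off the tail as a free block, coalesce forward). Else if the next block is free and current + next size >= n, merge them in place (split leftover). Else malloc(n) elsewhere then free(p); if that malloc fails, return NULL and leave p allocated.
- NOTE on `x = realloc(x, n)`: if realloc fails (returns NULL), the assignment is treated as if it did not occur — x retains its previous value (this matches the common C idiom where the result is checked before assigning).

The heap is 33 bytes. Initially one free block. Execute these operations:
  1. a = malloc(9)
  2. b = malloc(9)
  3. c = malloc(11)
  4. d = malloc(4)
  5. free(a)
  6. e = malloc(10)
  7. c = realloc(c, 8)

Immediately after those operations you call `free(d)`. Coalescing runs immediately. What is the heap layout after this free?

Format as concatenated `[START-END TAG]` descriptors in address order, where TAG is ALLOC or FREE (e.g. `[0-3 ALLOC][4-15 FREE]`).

Answer: [0-8 FREE][9-17 ALLOC][18-25 ALLOC][26-32 FREE]

Derivation:
Op 1: a = malloc(9) -> a = 0; heap: [0-8 ALLOC][9-32 FREE]
Op 2: b = malloc(9) -> b = 9; heap: [0-8 ALLOC][9-17 ALLOC][18-32 FREE]
Op 3: c = malloc(11) -> c = 18; heap: [0-8 ALLOC][9-17 ALLOC][18-28 ALLOC][29-32 FREE]
Op 4: d = malloc(4) -> d = 29; heap: [0-8 ALLOC][9-17 ALLOC][18-28 ALLOC][29-32 ALLOC]
Op 5: free(a) -> (freed a); heap: [0-8 FREE][9-17 ALLOC][18-28 ALLOC][29-32 ALLOC]
Op 6: e = malloc(10) -> e = NULL; heap: [0-8 FREE][9-17 ALLOC][18-28 ALLOC][29-32 ALLOC]
Op 7: c = realloc(c, 8) -> c = 18; heap: [0-8 FREE][9-17 ALLOC][18-25 ALLOC][26-28 FREE][29-32 ALLOC]
free(d): d = 29 -> block [29-32 ALLOC]; mark free, coalesce with adjacent free neighbors -> [0-8 FREE][9-17 ALLOC][18-25 ALLOC][26-32 FREE]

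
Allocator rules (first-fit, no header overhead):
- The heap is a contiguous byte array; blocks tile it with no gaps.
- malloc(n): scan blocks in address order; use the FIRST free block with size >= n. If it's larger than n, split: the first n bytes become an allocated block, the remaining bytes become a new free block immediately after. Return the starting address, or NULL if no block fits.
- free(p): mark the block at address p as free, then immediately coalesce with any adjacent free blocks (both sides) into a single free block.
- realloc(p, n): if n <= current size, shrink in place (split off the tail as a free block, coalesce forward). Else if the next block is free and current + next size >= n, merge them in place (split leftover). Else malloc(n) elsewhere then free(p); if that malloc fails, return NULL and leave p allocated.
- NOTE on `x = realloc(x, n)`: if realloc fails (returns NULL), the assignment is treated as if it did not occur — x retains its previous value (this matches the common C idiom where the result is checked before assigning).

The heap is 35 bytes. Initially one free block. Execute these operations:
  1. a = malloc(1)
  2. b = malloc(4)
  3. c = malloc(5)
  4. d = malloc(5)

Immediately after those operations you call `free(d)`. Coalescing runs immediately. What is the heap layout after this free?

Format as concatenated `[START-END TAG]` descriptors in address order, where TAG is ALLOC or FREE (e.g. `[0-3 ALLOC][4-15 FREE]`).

Answer: [0-0 ALLOC][1-4 ALLOC][5-9 ALLOC][10-34 FREE]

Derivation:
Op 1: a = malloc(1) -> a = 0; heap: [0-0 ALLOC][1-34 FREE]
Op 2: b = malloc(4) -> b = 1; heap: [0-0 ALLOC][1-4 ALLOC][5-34 FREE]
Op 3: c = malloc(5) -> c = 5; heap: [0-0 ALLOC][1-4 ALLOC][5-9 ALLOC][10-34 FREE]
Op 4: d = malloc(5) -> d = 10; heap: [0-0 ALLOC][1-4 ALLOC][5-9 ALLOC][10-14 ALLOC][15-34 FREE]
free(d): d = 10 -> block [10-14 ALLOC]; mark free, coalesce with adjacent free neighbors -> [0-0 ALLOC][1-4 ALLOC][5-9 ALLOC][10-34 FREE]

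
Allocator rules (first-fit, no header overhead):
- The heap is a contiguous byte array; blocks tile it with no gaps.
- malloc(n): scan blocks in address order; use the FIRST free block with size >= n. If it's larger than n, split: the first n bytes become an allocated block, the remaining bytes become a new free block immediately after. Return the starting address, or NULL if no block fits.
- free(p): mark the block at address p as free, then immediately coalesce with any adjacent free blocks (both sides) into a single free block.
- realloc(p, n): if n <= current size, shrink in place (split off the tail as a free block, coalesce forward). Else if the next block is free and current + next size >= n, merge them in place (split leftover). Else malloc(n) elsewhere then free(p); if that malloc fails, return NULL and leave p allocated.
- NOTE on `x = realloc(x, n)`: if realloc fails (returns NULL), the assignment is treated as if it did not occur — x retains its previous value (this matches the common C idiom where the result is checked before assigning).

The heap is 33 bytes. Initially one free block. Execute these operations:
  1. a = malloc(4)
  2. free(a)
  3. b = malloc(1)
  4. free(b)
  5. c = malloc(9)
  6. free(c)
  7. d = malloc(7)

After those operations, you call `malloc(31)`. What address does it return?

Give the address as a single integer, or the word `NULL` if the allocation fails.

Answer: NULL

Derivation:
Op 1: a = malloc(4) -> a = 0; heap: [0-3 ALLOC][4-32 FREE]
Op 2: free(a) -> (freed a); heap: [0-32 FREE]
Op 3: b = malloc(1) -> b = 0; heap: [0-0 ALLOC][1-32 FREE]
Op 4: free(b) -> (freed b); heap: [0-32 FREE]
Op 5: c = malloc(9) -> c = 0; heap: [0-8 ALLOC][9-32 FREE]
Op 6: free(c) -> (freed c); heap: [0-32 FREE]
Op 7: d = malloc(7) -> d = 0; heap: [0-6 ALLOC][7-32 FREE]
malloc(31): first-fit scan over [0-6 ALLOC][7-32 FREE] -> NULL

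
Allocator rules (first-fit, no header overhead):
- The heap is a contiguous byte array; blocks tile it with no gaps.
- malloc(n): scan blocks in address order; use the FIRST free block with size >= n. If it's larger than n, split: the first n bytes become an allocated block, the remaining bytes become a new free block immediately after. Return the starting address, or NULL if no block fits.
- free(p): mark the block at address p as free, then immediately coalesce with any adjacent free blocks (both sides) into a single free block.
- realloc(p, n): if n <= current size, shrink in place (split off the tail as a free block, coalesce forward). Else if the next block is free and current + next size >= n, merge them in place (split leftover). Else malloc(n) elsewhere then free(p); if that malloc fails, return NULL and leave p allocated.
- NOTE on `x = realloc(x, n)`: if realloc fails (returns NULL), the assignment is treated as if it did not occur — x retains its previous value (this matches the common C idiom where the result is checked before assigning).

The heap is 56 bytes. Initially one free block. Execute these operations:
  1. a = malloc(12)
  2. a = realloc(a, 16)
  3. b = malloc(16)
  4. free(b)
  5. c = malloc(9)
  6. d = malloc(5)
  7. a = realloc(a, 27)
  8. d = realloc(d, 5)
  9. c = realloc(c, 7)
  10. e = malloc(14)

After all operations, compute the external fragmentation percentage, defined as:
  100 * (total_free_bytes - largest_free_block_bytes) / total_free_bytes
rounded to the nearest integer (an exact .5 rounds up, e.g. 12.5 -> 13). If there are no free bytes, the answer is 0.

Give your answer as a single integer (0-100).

Op 1: a = malloc(12) -> a = 0; heap: [0-11 ALLOC][12-55 FREE]
Op 2: a = realloc(a, 16) -> a = 0; heap: [0-15 ALLOC][16-55 FREE]
Op 3: b = malloc(16) -> b = 16; heap: [0-15 ALLOC][16-31 ALLOC][32-55 FREE]
Op 4: free(b) -> (freed b); heap: [0-15 ALLOC][16-55 FREE]
Op 5: c = malloc(9) -> c = 16; heap: [0-15 ALLOC][16-24 ALLOC][25-55 FREE]
Op 6: d = malloc(5) -> d = 25; heap: [0-15 ALLOC][16-24 ALLOC][25-29 ALLOC][30-55 FREE]
Op 7: a = realloc(a, 27) -> NULL (a unchanged); heap: [0-15 ALLOC][16-24 ALLOC][25-29 ALLOC][30-55 FREE]
Op 8: d = realloc(d, 5) -> d = 25; heap: [0-15 ALLOC][16-24 ALLOC][25-29 ALLOC][30-55 FREE]
Op 9: c = realloc(c, 7) -> c = 16; heap: [0-15 ALLOC][16-22 ALLOC][23-24 FREE][25-29 ALLOC][30-55 FREE]
Op 10: e = malloc(14) -> e = 30; heap: [0-15 ALLOC][16-22 ALLOC][23-24 FREE][25-29 ALLOC][30-43 ALLOC][44-55 FREE]
Free blocks: [2 12] total_free=14 largest=12 -> 100*(14-12)/14 = 200/14 ≈ 14.286 -> rounds to 14

Answer: 14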